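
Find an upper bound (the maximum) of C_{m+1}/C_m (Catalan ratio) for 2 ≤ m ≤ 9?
38/11
C_{m+1}/C_m = 2(2m+1)/(m+2), which increases with m. Maximum at m = 9: 2·19/11 = 38/11.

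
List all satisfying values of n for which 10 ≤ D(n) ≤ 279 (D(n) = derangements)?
5, 6
Using D(n) = (n−1)[D(n−1) + D(n−2)] with D(1)=0, D(2)=1: D(4)=9; D(5)=44; D(6)=265; D(7)=1,854. So valid n = 5, 6.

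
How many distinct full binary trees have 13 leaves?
208,012

Explanation: Using the Catalan number formula: C_n = C(2n, n) / (n+1)
C_12 = C(24, 12) / (12+1)
     = 2704156 / 13
     = 208,012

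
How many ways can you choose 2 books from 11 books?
55

Reasoning: C(11,2) = 11! / (2! × (11-2)!)
         = 11! / (2! × 9!)
         = 55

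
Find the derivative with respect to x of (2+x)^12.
12(2+x)^11

Explanation: Using the power rule: d/dx (2+x)^12 = 12(2+x)^{11}.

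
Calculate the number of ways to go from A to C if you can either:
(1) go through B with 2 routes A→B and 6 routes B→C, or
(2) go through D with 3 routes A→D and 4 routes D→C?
Route via B: 2×6=12. Route via D: 3×4=12. Total: 24.
Final answer: 24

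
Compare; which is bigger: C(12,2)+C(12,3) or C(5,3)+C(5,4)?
First=286, Second=15.
Final answer: C(12,2)+C(12,3)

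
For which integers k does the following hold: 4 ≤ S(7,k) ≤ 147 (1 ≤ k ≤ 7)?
2, 5, 6

Explanation: S(7,1)=1; S(7,2)=63; S(7,3)=301; S(7,4)=350; S(7,5)=140; S(7,6)=21; S(7,7)=1. So valid k = 2, 5, 6.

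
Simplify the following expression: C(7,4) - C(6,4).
20

Working:
C(7,4) - C(6,4) = C(6,3) = 20.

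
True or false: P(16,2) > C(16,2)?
True
P(16,2) = 240 and C(16,2) = 120; P(n,r) = r! × C(n,r) so P > C whenever r ≥ 2.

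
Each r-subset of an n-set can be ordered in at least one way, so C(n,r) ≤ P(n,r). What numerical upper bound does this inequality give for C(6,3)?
120

Reasoning: P(6,3) = 6·5·4 = 120, so C(6,3) ≤ 120. (The bound is loose by a factor of 3! = 6: C(6,3) = 120/6 = 20.)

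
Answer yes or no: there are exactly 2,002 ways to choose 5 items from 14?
C(14,5) = 2,002.

Answer: Yes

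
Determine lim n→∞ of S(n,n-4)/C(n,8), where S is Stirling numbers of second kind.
105
The leading term of S(n,n-4) as a polynomial in n is (7)!!·C(n,8), so the ratio → (7)!! = 105.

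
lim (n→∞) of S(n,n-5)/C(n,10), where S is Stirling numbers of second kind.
945

Solution: The leading term of S(n,n-5) as a polynomial in n is (9)!!·C(n,10), so the ratio → (9)!! = 945.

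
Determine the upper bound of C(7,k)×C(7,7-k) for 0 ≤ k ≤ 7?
1,225

Explanation: C(7,k)·C(7,7-k) = C(7,k)², maximised at the centre k = 3: C(7,3)² = 1,225.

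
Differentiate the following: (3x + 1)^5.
Chain rule: 5(3x+1)^{4} × 3 = 15(3x+1)^{4}.
Final answer: 15(3x + 1)^4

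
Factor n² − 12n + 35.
(n − 5)(n − 7)

Seek roots whose sum is 12 and product is 35: (5, 7). So n² − 12n + 35 = (n − 5)(n − 7).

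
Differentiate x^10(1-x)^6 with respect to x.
10x^9(1-x)^6 - 6x^10(1-x)^5

Working:
Product rule: 10x^{9}(1-x)^{6} + x^10·(-6)(1-x)^{5}.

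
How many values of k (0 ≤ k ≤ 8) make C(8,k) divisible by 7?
5

Explanation: Checking C(8,k) mod 7 for k = 0..8: divisible at k = 2, 3, 4, 5, 6. That's 5 values.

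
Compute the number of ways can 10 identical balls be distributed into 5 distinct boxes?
1,001
C(10+5-1, 5-1) = C(14, 4) = 1,001.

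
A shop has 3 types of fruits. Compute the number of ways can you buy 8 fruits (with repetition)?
45

Solution: Stars and bars: C(8+3-1, 8) = C(10, 8) = 45.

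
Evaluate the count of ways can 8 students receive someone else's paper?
14,833

Using D(n) = (n-1)[D(n-1) + D(n-2)]:
D(8) = (8-1) × [D(7) + D(6)]
      = 7 × [1854 + 265]
      = 7 × 2119
      = 14,833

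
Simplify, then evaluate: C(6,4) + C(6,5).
By Pascal's identity: C(7,5) = 21.
Final answer: 21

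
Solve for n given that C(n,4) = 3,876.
19

Reasoning: C(n,4) = n(n−1)(n−2)(n−3)/4! is increasing in n, and n(n−1)(n−2)(n−3) = 4!·3,876 = 93,024 ≈ (n−1.5)^4 gives n ≈ 19.0. Check: C(17,4) = 2,380, C(18,4) = 3,060, C(19,4) = 3,876 ✓. So n = 19.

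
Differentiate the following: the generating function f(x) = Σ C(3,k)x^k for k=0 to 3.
Σ k·C(3,k)x^(k-1) for k=1 to 3
Term-by-term differentiation gives Σ k·C(3,k)x^{k-1} for k=1 to 3.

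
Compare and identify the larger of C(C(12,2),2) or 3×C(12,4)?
C(C(12,2),2)=2,145, 3×C(12,4)=1,485.
Final answer: C(C(12,2),2)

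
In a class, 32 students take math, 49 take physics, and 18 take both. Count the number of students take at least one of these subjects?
63

Working:
|A∪B| = |A|+|B|-|A∩B| = 32+49-18 = 63.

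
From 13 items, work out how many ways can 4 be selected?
715

Reasoning: C(13,4) = 13! / (4! × (13-4)!)
         = 13! / (4! × 9!)
         = 715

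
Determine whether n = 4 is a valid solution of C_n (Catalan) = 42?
C_4 = C(8,4)/(4+1) = 70/5 = 14, which does not equal 42.
Final answer: No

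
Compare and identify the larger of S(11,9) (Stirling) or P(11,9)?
P(11,9)

Working:
S(11,9) = 9·S(10,9) + S(10,8) = 9·45 + 750 = 1,155; P(11,9) = 19,958,400.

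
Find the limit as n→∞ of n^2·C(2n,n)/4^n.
∞
C(2n,n) ~ 4^n/√(πn), so n^2·C(2n,n)/4^n ~ n^(2 − 1/2)/√π → ∞.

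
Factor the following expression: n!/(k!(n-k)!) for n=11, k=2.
C(11,2) = 55

Reasoning: This is the binomial coefficient C(11,2) = 55.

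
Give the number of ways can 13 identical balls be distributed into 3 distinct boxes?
C(13+3-1, 3-1) = C(15, 2) = 105.
Final answer: 105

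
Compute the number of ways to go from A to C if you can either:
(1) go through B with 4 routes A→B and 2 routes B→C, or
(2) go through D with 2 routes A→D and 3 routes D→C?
14

Solution: Route via B: 4×2=8. Route via D: 2×3=6. Total: 14.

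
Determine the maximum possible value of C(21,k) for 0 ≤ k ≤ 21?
352,716

Maximum at k = 10 or k = 11: C(21,10) = 352,716.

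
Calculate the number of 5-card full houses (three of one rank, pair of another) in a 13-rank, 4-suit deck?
3,744

Solution: Triple rank: 13. Triple suits: C(4,3)=4. Pair rank: 12. Pair suits: C(4,2)=6. Total: 3,744.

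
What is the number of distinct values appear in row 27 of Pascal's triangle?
14

Row 27 has entries C(27,0)..C(27,27); by symmetry C(27,k)=C(27,27-k), giving 14 distinct values.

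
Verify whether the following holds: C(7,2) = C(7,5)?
Symmetry C(n,k) = C(n,n-k): C(7,2) = 21 and C(7,5) = 21. Both sides agree, so the statement holds.

Answer: True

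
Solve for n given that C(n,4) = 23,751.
29

Working:
C(n,4) = n(n−1)(n−2)(n−3)/4! is increasing in n, and n(n−1)(n−2)(n−3) = 4!·23,751 = 570,024 ≈ (n−1.5)^4 gives n ≈ 29.0. Check: C(27,4) = 17,550, C(28,4) = 20,475, C(29,4) = 23,751 ✓. So n = 29.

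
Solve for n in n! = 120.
5

Working:
n! is strictly increasing. 3! = 6, 4! = 24, 5! = 120 ✓. So n = 5.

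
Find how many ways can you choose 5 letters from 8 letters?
C(8,5) = 8! / (5! × (8-5)!)
         = 8! / (5! × 3!)
         = 56
Final answer: 56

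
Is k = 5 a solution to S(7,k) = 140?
Yes

Working:
S(7,5) = 5·S(6,5) + S(6,4) = 5·15 + 65 = 140, which equals 140.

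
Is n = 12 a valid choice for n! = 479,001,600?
12! = 12·11! = 12·39,916,800 = 479,001,600, which equals 479,001,600.

Answer: Yes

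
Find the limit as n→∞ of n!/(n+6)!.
n!/(n+6)! = 1/[(n+1)(n+2)···(n+6)] → 0 as n → ∞.

Answer: 0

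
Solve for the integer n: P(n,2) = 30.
6

P(n,2) = n(n−1) is increasing in n; n(n−1) ≈ (n−0.5)^2 = 30 gives n ≈ 6.0. Check: P(4,2) = 12, P(5,2) = 20, P(6,2) = 30 ✓. So n = 6.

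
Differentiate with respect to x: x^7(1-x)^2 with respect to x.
7x^6(1-x)^2 - 2x^7(1-x)^1

Working:
Product rule: 7x^{6}(1-x)^{2} + x^7·(-2)(1-x)^{1}.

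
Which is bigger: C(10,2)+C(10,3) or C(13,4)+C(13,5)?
C(13,4)+C(13,5)

First=165, Second=2,002.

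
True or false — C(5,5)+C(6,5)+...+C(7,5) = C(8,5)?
Hockey stick identity gives Σ = C(8,6) = 28; RHS C(8,5) = 56.

Answer: False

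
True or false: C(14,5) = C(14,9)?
True
C(14,5) = C(14,14-5) by the symmetry property; both equal 2,002.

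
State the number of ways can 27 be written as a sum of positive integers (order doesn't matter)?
3,010
Pentagonal recurrence p(n) = p(n−1) + p(n−2) − p(n−5) − p(n−7) + …: p(27) = p(26) + p(25) − p(22) − p(20) + p(15) + p(12) − p(5) − p(1) = 2,436 + 1,958 − 1,002 − 627 + 176 + 77 − 7 − 1 = 3,010.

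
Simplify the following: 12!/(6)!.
665,280

Explanation: This equals 12×11×...×7 = 665,280.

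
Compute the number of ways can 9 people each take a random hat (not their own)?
133,496

Explanation: Using D(n) = (n-1)[D(n-1) + D(n-2)]:
D(9) = (9-1) × [D(8) + D(7)]
      = 8 × [14833 + 1854]
      = 8 × 16687
      = 133,496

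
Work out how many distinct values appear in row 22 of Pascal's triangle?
12

Row 22 has entries C(22,0)..C(22,22); by symmetry C(22,k)=C(22,22-k), giving 12 distinct values.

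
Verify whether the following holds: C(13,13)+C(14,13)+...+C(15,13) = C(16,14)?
True

Reasoning: Hockey stick identity gives Σ = C(16,14) = 120; RHS C(16,14) = 120.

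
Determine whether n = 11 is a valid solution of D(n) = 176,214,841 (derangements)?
No

D(11) = (11-1)·[D(10) + D(9)] = 10·[1,334,961 + 133,496] = 14,684,570, which does not equal 176,214,841.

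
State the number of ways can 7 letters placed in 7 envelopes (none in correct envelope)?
Using D(n) = (n-1)[D(n-1) + D(n-2)]:
D(7) = (7-1) × [D(6) + D(5)]
      = 6 × [265 + 44]
      = 6 × 309
      = 1,854
Final answer: 1,854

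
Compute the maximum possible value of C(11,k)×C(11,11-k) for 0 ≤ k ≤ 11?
213,444

Reasoning: C(11,k)·C(11,11-k) = C(11,k)², maximised at the centre k = 5: C(11,5)² = 213,444.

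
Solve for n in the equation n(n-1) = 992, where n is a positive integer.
n² − n − 992 = 0, so n = (1 ± √(1 + 4·992))/2 = (1 ± √3,969)/2 = (1 ± 63)/2, i.e. n = 32 or n = -31. Taking the positive root, n = 32 (check: 32×31 = 992).
Final answer: 32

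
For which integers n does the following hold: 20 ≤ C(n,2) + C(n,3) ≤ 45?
C(4,2)+C(4,3)=10; C(5,2)+C(5,3)=20; C(6,2)+C(6,3)=35; C(7,2)+C(7,3)=56. So valid n = 5, 6.

Answer: 5, 6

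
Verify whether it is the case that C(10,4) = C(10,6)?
Symmetry C(n,k) = C(n,n-k): C(10,4) = 210 and C(10,6) = 210. Both sides agree, so the statement holds.

Answer: True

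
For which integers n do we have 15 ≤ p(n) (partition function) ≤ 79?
7, 8, 9, 10, 11, 12
Tabulating p(n) via p(n) = p(n−1) + p(n−2) − p(n−5) − p(n−7) + …: p(6)=11; p(7)=15; p(8)=22; p(9)=30; p(10)=42; p(11)=56; p(12)=77; p(13)=101. So valid n = 7, 8, 9, 10, 11, 12.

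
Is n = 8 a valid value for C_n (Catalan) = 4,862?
No
C_8 = C(16,8)/(8+1) = 12,870/9 = 1,430, which does not equal 4,862.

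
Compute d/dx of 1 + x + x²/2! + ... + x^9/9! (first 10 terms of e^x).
1 + x + x²/2! + ... + x^8/8!

Reasoning: Differentiating term by term gives the first 9 terms of e^x.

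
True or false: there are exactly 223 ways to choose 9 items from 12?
False

Reasoning: C(12,9) = 220 ≠ 223.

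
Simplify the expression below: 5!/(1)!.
120

Reasoning: This equals 5×4×...×2 = 120.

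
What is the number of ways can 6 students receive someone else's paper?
265

Reasoning: Using D(n) = (n-1)[D(n-1) + D(n-2)]:
D(6) = (6-1) × [D(5) + D(4)]
      = 5 × [44 + 9]
      = 5 × 53
      = 265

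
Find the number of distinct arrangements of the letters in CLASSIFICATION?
Word has 14 letters (C=2, L=1, A=2, S=2, I=3, F=1, T=1, O=1, N=1). Arrangements: 14!/Π(k!) = 1,816,214,400.
Final answer: 1,816,214,400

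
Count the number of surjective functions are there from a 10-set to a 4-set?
Onto functions = 4! × S(10,4)
First compute S(10,4) via recurrence:
Using the Stirling recurrence: S(n,k) = k·S(n-1,k) + S(n-1,k-1)
S(10,4) = 4·S(9,4) + S(9,3)
         = 4·7770 + 3025
         = 31080 + 3025
         = 34,105
Then: 24 × 34105 = 818,520
Final answer: 818,520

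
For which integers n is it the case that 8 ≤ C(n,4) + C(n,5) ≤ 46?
6
C(5,4)+C(5,5)=6; C(6,4)+C(6,5)=21; C(7,4)+C(7,5)=56. So valid n = 6.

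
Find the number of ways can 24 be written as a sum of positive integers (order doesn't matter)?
Pentagonal recurrence p(n) = p(n−1) + p(n−2) − p(n−5) − p(n−7) + …: p(24) = p(23) + p(22) − p(19) − p(17) + p(12) + p(9) − p(2) = 1,255 + 1,002 − 490 − 297 + 77 + 30 − 2 = 1,575.
Final answer: 1,575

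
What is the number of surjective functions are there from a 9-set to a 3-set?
Onto functions = 3! × S(9,3)
First compute S(9,3) via recurrence:
Using the Stirling recurrence: S(n,k) = k·S(n-1,k) + S(n-1,k-1)
S(9,3) = 3·S(8,3) + S(8,2)
         = 3·966 + 127
         = 2898 + 127
         = 3,025
Then: 6 × 3025 = 18,150

Answer: 18,150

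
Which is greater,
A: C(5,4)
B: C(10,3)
B

A=C(5,4)=5, B=C(10,3)=120.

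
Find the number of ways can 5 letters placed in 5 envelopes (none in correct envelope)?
Using D(n) = (n-1)[D(n-1) + D(n-2)]:
D(5) = (5-1) × [D(4) + D(3)]
      = 4 × [9 + 2]
      = 4 × 11
      = 44
Final answer: 44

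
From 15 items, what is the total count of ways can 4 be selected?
C(15,4) = 15! / (4! × (15-4)!)
         = 15! / (4! × 11!)
         = 1,365
Final answer: 1,365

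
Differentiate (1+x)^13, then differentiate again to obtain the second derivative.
156(1+x)^11

Solution: First derivative: 13(1+x)^{12}. Second derivative: 13·12·(1+x)^{11} = 156(1+x)^{11}.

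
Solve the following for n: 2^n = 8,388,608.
23

Solution: 8,388,608 = 1,024 × 1,024 × 8 = 2^10 × 2^10 × 2^3 = 2^23, so n = 23.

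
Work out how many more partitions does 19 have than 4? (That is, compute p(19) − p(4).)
485

Working:
Pentagonal recurrence p(n) = p(n−1) + p(n−2) − p(n−5) − p(n−7) + …: p(19) = p(18) + p(17) − p(14) − p(12) + p(7) + p(4) = 385 + 297 − 135 − 77 + 15 + 5 = 490.
p(4) = p(3) + p(2) = 3 + 2 = 5.
Difference = 490 − 5 = 485.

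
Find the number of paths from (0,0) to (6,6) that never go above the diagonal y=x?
132

Explanation: Counted by the Catalan number C_6: C_6 = C(12,6)/(6+1) = 924/7 = 132.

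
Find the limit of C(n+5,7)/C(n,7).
Both numerator and denominator grow as n^7/7! for large n, so the ratio → 1.

Answer: 1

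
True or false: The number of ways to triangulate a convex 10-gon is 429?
False

Explanation: Triangulations of a convex 10-gon are counted by the Catalan number C_8: C_8 = C(16,8)/(8+1) = 12,870/9 = 1,430.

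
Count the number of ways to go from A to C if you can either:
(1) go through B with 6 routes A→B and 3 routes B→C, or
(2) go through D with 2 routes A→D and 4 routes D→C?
26

Route via B: 6×3=18. Route via D: 2×4=8. Total: 26.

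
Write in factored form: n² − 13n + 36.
(n − 4)(n − 9)

Reasoning: Seek roots whose sum is 13 and product is 36: (4, 9). So n² − 13n + 36 = (n − 4)(n − 9).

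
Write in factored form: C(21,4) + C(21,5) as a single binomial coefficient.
By Pascal's identity: C(21,4) + C(21,5) = C(22,5) = 26,334.
Final answer: C(22,5)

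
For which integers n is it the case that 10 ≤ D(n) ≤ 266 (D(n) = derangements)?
5, 6

Working:
Using D(n) = (n−1)[D(n−1) + D(n−2)] with D(1)=0, D(2)=1: D(4)=9; D(5)=44; D(6)=265; D(7)=1,854. So valid n = 5, 6.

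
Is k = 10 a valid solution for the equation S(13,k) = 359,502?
No

Explanation: S(13,10) = 10·S(12,10) + S(12,9) = 10·1,705 + 22,275 = 39,325, which does not equal 359,502.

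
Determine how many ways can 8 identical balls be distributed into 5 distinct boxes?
495

Working:
C(8+5-1, 5-1) = C(12, 4) = 495.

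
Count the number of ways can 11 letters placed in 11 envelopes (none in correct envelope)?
14,684,570

Using D(n) = (n-1)[D(n-1) + D(n-2)]:
D(11) = (11-1) × [D(10) + D(9)]
      = 10 × [1334961 + 133496]
      = 10 × 1468457
      = 14,684,570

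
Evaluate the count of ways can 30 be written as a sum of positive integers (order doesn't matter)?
5,604

Solution: Pentagonal recurrence p(n) = p(n−1) + p(n−2) − p(n−5) − p(n−7) + …: p(30) = p(29) + p(28) − p(25) − p(23) + p(18) + p(15) − p(8) − p(4) = 4,565 + 3,718 − 1,958 − 1,255 + 385 + 176 − 22 − 5 = 5,604.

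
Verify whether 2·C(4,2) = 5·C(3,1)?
False

Solution: Absorption identity k·C(n,k) = n·C(n-1,k-1). LHS = 2·6 = 12; RHS = 5·3 = 15.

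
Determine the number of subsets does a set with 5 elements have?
Each element can be included or excluded: 2^5 = 32.

Answer: 32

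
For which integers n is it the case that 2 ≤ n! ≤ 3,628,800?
2, 3, 4, 5, 6, 7, 8, 9, 10
n! is strictly increasing; 2! = 2 and 10! = 3,628,800, so valid n = 2, 3, 4, 5, 6, 7, 8, 9, 10.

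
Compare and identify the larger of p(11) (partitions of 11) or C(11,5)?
Pentagonal recurrence p(n) = p(n−1) + p(n−2) − p(n−5) − p(n−7) + …: p(11) = p(10) + p(9) − p(6) − p(4) = 42 + 30 − 11 − 5 = 56; C(11,5) = 462.
Final answer: C(11,5)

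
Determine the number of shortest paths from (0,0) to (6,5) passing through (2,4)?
75

To (2,4): C(6,2)=15. From there: C(5,4)=5. Total: 75.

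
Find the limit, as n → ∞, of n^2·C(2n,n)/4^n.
∞
C(2n,n) ~ 4^n/√(πn), so n^2·C(2n,n)/4^n ~ n^(2 − 1/2)/√π → ∞.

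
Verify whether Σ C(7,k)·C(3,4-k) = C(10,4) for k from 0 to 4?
Vandermonde's identity gives C(10,4) = 210; RHS C(10,4) = 210.

Answer: True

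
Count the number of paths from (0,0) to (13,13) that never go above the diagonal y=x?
742,900
Counted by the Catalan number C_13: C_13 = C(26,13)/(13+1) = 10,400,600/14 = 742,900.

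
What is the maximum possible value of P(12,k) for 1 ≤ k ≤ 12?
479,001,600

Reasoning: P(12,k) increases in k, so maximum at k = 12: 12! = 479,001,600.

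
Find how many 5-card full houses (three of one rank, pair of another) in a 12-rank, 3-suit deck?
396

Explanation: Triple rank: 12. Triple suits: C(3,3)=1. Pair rank: 11. Pair suits: C(3,2)=3. Total: 396.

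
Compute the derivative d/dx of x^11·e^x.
(11x^10 + x^11)e^x
Product rule: d/dx[x^11]·e^x + x^11·d/dx[e^x] = 11x^{10}e^x + x^11e^x.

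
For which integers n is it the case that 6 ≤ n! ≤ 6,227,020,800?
3, 4, 5, 6, 7, 8, 9, 10, 11, 12, 13

Working:
n! is strictly increasing; 3! = 6 and 13! = 6,227,020,800, so valid n = 3, 4, 5, 6, 7, 8, 9, 10, 11, 12, 13.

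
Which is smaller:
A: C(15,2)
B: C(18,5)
A

Explanation: A=C(15,2)=105, B=C(18,5)=8,568.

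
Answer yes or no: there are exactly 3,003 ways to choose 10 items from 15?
C(15,10) = 3,003.
Final answer: Yes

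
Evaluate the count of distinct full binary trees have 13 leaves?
208,012

Working:
Using the Catalan number formula: C_n = C(2n, n) / (n+1)
C_12 = C(24, 12) / (12+1)
     = 2704156 / 13
     = 208,012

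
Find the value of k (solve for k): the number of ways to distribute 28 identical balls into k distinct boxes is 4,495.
4

Reasoning: Stars and bars: the count is C(28+k−1, k−1), increasing in k. k=2: C(29,1) = 29, k=3: C(30,2) = 435, k=4: C(31,3) = 4,495 ✓. So k = 4.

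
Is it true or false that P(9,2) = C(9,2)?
False

Explanation: P(9,2) = 72 but C(9,2) = 36; they differ by a factor of 2! = 2, so the statement does not hold.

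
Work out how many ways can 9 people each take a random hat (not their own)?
133,496

Using D(n) = (n-1)[D(n-1) + D(n-2)]:
D(9) = (9-1) × [D(8) + D(7)]
      = 8 × [14833 + 1854]
      = 8 × 16687
      = 133,496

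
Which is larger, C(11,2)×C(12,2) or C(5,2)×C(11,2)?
C(11,2)×C(12,2)

Solution: C(11,2)×C(12,2)=3,630, C(5,2)×C(11,2)=550.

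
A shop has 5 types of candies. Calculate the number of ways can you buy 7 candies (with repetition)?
330

Explanation: Stars and bars: C(7+5-1, 7) = C(11, 7) = 330.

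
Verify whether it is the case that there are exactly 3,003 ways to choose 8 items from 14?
True

Reasoning: C(14,8) = 3,003.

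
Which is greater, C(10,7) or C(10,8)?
C(10,7)
C(10,7)=120, C(10,8)=45.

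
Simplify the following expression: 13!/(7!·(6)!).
1,716

Explanation: This is C(13,7) = 1,716.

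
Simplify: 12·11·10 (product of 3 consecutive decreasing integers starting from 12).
1,320

Working:
This is P(12,3) = 12!/(9)! = 1,320.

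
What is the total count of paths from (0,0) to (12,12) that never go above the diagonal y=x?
208,012

Counted by the Catalan number C_12: C_12 = C(24,12)/(12+1) = 2,704,156/13 = 208,012.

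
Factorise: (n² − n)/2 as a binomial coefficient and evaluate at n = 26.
C(n,2); C(26,2) = 325

Working:
(n² − n)/2 = n(n−1)/2 = C(n,2). At n = 26: C(26,2) = 325.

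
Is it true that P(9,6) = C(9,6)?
False

P(9,6) = 60,480 but C(9,6) = 84; they differ by a factor of 6! = 720, so the statement does not hold.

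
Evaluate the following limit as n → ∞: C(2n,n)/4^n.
C(2n,n) ~ 4^n/√(πn), so C(2n,n)/4^n ~ 1/√(πn) → 0.

Answer: 0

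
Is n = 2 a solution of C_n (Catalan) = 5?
No

C_2 = C(4,2)/(2+1) = 6/3 = 2, which does not equal 5.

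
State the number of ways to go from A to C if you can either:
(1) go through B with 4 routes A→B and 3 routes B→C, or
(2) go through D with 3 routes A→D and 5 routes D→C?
Route via B: 4×3=12. Route via D: 3×5=15. Total: 27.
Final answer: 27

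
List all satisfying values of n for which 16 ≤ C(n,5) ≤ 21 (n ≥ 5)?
7

Explanation: C(6,5)=6; C(7,5)=21; C(8,5)=56. So valid n = 7.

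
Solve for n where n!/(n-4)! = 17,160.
13

Solution: n!/(n-4)! = n×(n-1)×(n-2)×(n-3), a product of 4 consecutive integers ≈ (n−1.5)^4. 17,160^(1/4) + 1.5 ≈ 12.9; check n = 13: 13×12×11×10 = 17,160 ✓. So n = 13.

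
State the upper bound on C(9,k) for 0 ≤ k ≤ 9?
126

Reasoning: Maximum at k = 4 or k = 5: C(9,4) = 126.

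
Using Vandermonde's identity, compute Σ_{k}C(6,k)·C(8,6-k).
3,003

= C(6+8,6) = C(14,6) = 3,003.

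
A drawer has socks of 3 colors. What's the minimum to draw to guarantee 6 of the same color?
Worst case: 5 of each = 15. One more: 16.

Answer: 16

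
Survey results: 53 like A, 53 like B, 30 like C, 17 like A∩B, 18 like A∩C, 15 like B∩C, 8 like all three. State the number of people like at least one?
94

Working:
|A∪B∪C| = 53+53+30-17-18-15+8 = 94.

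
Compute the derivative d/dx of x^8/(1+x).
(8x^7(1+x) - x^8)/(1+x)²
Quotient rule: [8x^{7}(1+x) - x^8]/(1+x)².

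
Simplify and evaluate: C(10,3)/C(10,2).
C(n,k+1)/C(n,k) = (n−k)/(k+1). Here (10−2)/(2+1) = 8/3 = 8/3.
Final answer: 8/3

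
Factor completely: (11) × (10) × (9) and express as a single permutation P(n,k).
P(11,3) = 11!/(8)!

Reasoning: Product of 3 consecutive descending integers starting at 11: P(11,3) = 11!/8! = 990.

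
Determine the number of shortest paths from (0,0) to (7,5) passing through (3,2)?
To (3,2): C(5,3)=10. From there: C(7,4)=35. Total: 350.
Final answer: 350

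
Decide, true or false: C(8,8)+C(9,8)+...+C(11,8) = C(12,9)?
Hockey stick identity gives Σ = C(12,9) = 220; RHS C(12,9) = 220.

Answer: True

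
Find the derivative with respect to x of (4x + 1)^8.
32(4x + 1)^7

Solution: Chain rule: 8(4x+1)^{7} × 4 = 32(4x+1)^{7}.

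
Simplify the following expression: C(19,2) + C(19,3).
1,140
By Pascal's identity: C(20,3) = 1,140.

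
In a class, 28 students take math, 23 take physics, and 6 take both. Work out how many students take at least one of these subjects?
45
|A∪B| = |A|+|B|-|A∩B| = 28+23-6 = 45.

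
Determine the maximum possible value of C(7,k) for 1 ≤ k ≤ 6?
35

C(7,k) is maximised at the centre of the row: C(7,3) = 35.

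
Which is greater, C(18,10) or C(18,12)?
C(18,10)

Reasoning: C(18,10)=43,758, C(18,12)=18,564.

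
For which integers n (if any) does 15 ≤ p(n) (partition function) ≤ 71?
7, 8, 9, 10, 11

Explanation: Tabulating p(n) via p(n) = p(n−1) + p(n−2) − p(n−5) − p(n−7) + …: p(6)=11; p(7)=15; p(8)=22; p(9)=30; p(10)=42; p(11)=56; p(12)=77. So valid n = 7, 8, 9, 10, 11.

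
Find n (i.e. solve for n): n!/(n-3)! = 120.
n!/(n-3)! = n×(n-1)×(n-2), a product of 3 consecutive integers ≈ (n−1)^3. 120^(1/3) + 1 ≈ 5.9; check n = 6: 6×5×4 = 120 ✓. So n = 6.

Answer: 6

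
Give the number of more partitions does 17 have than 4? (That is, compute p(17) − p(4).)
292

Explanation: Pentagonal recurrence p(n) = p(n−1) + p(n−2) − p(n−5) − p(n−7) + …: p(17) = p(16) + p(15) − p(12) − p(10) + p(5) + p(2) = 231 + 176 − 77 − 42 + 7 + 2 = 297.
p(4) = p(3) + p(2) = 3 + 2 = 5.
Difference = 297 − 5 = 292.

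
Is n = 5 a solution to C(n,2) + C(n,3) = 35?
No
C(5,2) + C(5,3) = 10 + 10 = 20, which does not equal 35.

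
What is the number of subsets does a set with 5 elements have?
32
Each element can be included or excluded: 2^5 = 32.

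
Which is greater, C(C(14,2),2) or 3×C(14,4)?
C(C(14,2),2)

Solution: C(C(14,2),2)=4,095, 3×C(14,4)=3,003.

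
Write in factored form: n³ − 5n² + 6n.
n(n − 2)(n − 3)

Solution: n³ − 5n² + 6n = n(n² − 5n + 6) = n(n − 2)(n − 3).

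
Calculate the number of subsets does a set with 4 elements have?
16

Working:
Each element can be included or excluded: 2^4 = 16.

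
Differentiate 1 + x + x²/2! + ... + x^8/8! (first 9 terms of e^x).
1 + x + x²/2! + ... + x^7/7!

Solution: Differentiating term by term gives the first 8 terms of e^x.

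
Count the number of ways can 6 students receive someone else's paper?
265

Explanation: Using D(n) = (n-1)[D(n-1) + D(n-2)]:
D(6) = (6-1) × [D(5) + D(4)]
      = 5 × [44 + 9]
      = 5 × 53
      = 265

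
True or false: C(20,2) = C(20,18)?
True

Solution: C(20,2) = C(20,20-2) by the symmetry property; both equal 190.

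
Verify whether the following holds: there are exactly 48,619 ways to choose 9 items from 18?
False

Solution: C(18,9) = 48,620 ≠ 48619.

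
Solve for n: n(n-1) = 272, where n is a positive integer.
17

Working:
n² − n − 272 = 0, so n = (1 ± √(1 + 4·272))/2 = (1 ± √1,089)/2 = (1 ± 33)/2, i.e. n = 17 or n = -16. Taking the positive root, n = 17 (check: 17×16 = 272).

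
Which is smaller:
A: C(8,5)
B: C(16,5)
A

Explanation: A=C(8,5)=56, B=C(16,5)=4,368.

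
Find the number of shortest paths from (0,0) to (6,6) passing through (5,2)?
To (5,2): C(7,5)=21. From there: C(5,1)=5. Total: 105.

Answer: 105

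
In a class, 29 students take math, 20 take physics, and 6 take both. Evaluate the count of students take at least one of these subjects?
43

Reasoning: |A∪B| = |A|+|B|-|A∩B| = 29+20-6 = 43.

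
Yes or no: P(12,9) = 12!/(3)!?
Yes
Permutation formula P(n,k) = n!/(n-k)!: 12!/3! = 479,001,600/6 = 79,833,600 = P(12,9). The statement holds.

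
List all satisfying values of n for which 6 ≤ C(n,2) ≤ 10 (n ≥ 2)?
4, 5

Explanation: C(3,2)=3; C(4,2)=6; C(5,2)=10; C(6,2)=15. So valid n = 4, 5.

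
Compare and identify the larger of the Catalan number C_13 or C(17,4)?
C_13

Solution: C_13 = C(26,13)/(13+1) = 10,400,600/14 = 742,900; C(17,4) = 2,380.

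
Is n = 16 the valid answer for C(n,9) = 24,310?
No

C(16,9) = 16·15·14·13·12·11·10·9·8/9! = 4,151,347,200/362,880 = 11,440, which does not equal 24,310.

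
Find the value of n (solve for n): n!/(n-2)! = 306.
18

Explanation: n!/(n-2)! = n×(n-1), a product of 2 consecutive integers ≈ (n−0.5)^2. 306^(1/2) + 0.5 ≈ 18.0; check n = 18: 18×17 = 306 ✓. So n = 18.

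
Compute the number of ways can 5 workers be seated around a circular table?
Circular arrangements: (5-1)! = 24.
Final answer: 24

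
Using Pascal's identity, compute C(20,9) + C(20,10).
C(20,9) + C(20,10) = C(21,10) = 352,716.

Answer: 352,716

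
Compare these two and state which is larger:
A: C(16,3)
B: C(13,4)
B

Explanation: A=C(16,3)=560, B=C(13,4)=715.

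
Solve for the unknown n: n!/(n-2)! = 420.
21

Working:
n!/(n-2)! = n×(n-1), a product of 2 consecutive integers ≈ (n−0.5)^2. 420^(1/2) + 0.5 ≈ 21.0; check n = 21: 21×20 = 420 ✓. So n = 21.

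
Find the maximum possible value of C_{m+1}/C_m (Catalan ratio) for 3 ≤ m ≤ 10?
7/2

Working:
C_{m+1}/C_m = 2(2m+1)/(m+2), which increases with m. Maximum at m = 10: 2·21/12 = 7/2.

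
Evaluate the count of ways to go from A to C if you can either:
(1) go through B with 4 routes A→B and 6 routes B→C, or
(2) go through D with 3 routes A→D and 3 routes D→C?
33

Explanation: Route via B: 4×6=24. Route via D: 3×3=9. Total: 33.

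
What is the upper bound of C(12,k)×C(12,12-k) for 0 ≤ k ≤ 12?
853,776

Explanation: C(12,k)·C(12,12-k) = C(12,k)², maximised at the centre k = 6: C(12,6)² = 853,776.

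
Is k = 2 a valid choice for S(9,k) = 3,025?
No

S(9,2) = 2·S(8,2) + S(8,1) = 2·127 + 1 = 255, which does not equal 3,025.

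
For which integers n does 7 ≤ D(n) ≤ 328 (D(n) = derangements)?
4, 5, 6

Reasoning: Using D(n) = (n−1)[D(n−1) + D(n−2)] with D(1)=0, D(2)=1: D(3)=2; D(4)=9; D(5)=44; D(6)=265; D(7)=1,854. So valid n = 4, 5, 6.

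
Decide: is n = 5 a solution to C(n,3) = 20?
No

Solution: C(5,3) = 5·4·3/3! = 60/6 = 10, which does not equal 20.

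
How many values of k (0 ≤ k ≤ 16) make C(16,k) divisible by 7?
8

Reasoning: Checking C(16,k) mod 7 for k = 0..16: divisible at k = 3, 4, 5, 6, 10, 11, 12, 13. That's 8 values.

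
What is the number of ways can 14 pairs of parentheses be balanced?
2,674,440

Explanation: Using the Catalan number formula: C_n = C(2n, n) / (n+1)
C_14 = C(28, 14) / (14+1)
     = 40116600 / 15
     = 2,674,440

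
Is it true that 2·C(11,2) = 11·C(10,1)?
True

Reasoning: Absorption identity k·C(n,k) = n·C(n-1,k-1). LHS = 2·55 = 110; RHS = 11·10 = 110.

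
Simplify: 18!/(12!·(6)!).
18,564
This is C(18,12) = 18,564.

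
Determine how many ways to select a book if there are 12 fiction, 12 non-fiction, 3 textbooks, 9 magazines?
36
By the addition principle: 12 + 12 + 3 + 9 = 36.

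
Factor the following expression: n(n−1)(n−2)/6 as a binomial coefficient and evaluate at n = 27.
C(n,3); C(27,3) = 2,925
n(n−1)(n−2)/6 = n!/(3!(n−3)!) = C(n,3). At n = 27: C(27,3) = 2,925.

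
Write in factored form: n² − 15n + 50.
Seek roots whose sum is 15 and product is 50: (5, 10). So n² − 15n + 50 = (n − 5)(n − 10).
Final answer: (n − 5)(n − 10)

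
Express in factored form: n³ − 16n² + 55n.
n(n − 5)(n − 11)

Working:
n³ − 16n² + 55n = n(n² − 16n + 55) = n(n − 5)(n − 11).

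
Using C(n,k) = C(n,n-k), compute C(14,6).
3,003

Explanation: C(14,6) = C(14,8) = 3,003.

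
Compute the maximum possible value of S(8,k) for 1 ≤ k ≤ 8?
Row S(8,k) for k = 1..8 (via S(n,k) = k·S(n−1,k) + S(n−1,k−1)): 1, 127, 966, 1,701, 1,050, 266, 28, 1. The row is unimodal; maximum at k = 4: 1,701.
Final answer: 1,701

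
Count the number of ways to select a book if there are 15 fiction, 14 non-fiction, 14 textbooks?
43

Working:
By the addition principle: 15 + 14 + 14 = 43.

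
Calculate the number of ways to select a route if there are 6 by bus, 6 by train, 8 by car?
20

Explanation: By the addition principle: 6 + 6 + 8 = 20.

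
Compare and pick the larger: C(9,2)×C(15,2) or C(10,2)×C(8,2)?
C(9,2)×C(15,2)

Explanation: C(9,2)×C(15,2)=3,780, C(10,2)×C(8,2)=1,260.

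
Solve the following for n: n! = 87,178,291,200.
14

Reasoning: n! is strictly increasing. 12! = 479,001,600, 13! = 6,227,020,800, 14! = 87,178,291,200 ✓. So n = 14.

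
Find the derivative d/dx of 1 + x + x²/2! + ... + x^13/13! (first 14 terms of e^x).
Differentiating term by term gives the first 13 terms of e^x.

Answer: 1 + x + x²/2! + ... + x^12/12!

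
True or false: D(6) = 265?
Derangements of 6 elements: D(6) = (6-1)·[D(5) + D(4)] = 5·[44 + 9] = 265.
Final answer: True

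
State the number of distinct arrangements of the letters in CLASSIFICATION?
1,816,214,400

Reasoning: Word has 14 letters (C=2, L=1, A=2, S=2, I=3, F=1, T=1, O=1, N=1). Arrangements: 14!/Π(k!) = 1,816,214,400.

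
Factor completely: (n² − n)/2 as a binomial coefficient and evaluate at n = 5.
C(n,2); C(5,2) = 10

Reasoning: (n² − n)/2 = n(n−1)/2 = C(n,2). At n = 5: C(5,2) = 10.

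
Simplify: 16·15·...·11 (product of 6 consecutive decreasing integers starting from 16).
5,765,760

Working:
This is P(16,6) = 16!/(10)! = 5,765,760.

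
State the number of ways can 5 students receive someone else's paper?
Using D(n) = (n-1)[D(n-1) + D(n-2)]:
D(5) = (5-1) × [D(4) + D(3)]
      = 4 × [9 + 2]
      = 4 × 11
      = 44
Final answer: 44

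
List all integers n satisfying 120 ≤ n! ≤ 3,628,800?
5, 6, 7, 8, 9, 10

Working:
n! is strictly increasing; 5! = 120 and 10! = 3,628,800, so valid n = 5, 6, 7, 8, 9, 10.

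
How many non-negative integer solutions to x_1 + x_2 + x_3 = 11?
78
C(11+3-1, 3-1) = 78.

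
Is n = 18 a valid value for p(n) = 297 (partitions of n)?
Pentagonal recurrence p(n) = p(n−1) + p(n−2) − p(n−5) − p(n−7) + …: p(18) = p(17) + p(16) − p(13) − p(11) + p(6) + p(3) = 297 + 231 − 101 − 56 + 11 + 3 = 385, which does not equal 297.
Final answer: No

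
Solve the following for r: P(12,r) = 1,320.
3

Solution: P(12,r) = 12·11·…·(12−r+1), a product of r factors. Multiplying down from 12: 12 = 12; 12·11 = 132; 12·11·10 = 1,320 ✓ (3 factors). So r = 3.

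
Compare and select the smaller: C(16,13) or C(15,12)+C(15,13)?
Equal

Explanation: By Pascal's identity: C(16,13) = C(15,12)+C(15,13) = 560. Equal.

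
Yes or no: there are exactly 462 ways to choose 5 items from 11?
Yes
C(11,5) = 462.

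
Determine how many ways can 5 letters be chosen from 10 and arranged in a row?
P(10,5) = 10!/(10-5)! = 30,240.
Final answer: 30,240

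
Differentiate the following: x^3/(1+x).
(3x^2(1+x) - x^3)/(1+x)²

Solution: Quotient rule: [3x^{2}(1+x) - x^3]/(1+x)².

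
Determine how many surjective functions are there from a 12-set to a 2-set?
4,094

Working:
Onto functions = 2! × S(12,2)
First compute S(12,2) via recurrence:
Using the Stirling recurrence: S(n,k) = k·S(n-1,k) + S(n-1,k-1)
S(12,2) = 2·S(11,2) + S(11,1)
         = 2·1023 + 1
         = 2046 + 1
         = 2,047
Then: 2 × 2047 = 4,094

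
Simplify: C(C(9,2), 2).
630

Reasoning: C(9,2) = 36, then C(36, 2) = 630.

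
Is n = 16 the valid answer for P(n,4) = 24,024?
P(16,4) = 16·15·14·13 = 43,680, which does not equal 24,024.
Final answer: No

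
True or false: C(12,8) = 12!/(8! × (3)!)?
False

The correct denominator is 8!×4!, giving C(12,8) = 495; the stated RHS is 12!/(8!×3!) = 1,980 ≠ 495, so the statement does not hold.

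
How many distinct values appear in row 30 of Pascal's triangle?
16

Reasoning: Row 30 has entries C(30,0)..C(30,30); by symmetry C(30,k)=C(30,30-k), giving 16 distinct values.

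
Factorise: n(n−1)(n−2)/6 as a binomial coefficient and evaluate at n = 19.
C(n,3); C(19,3) = 969

Working:
n(n−1)(n−2)/6 = n!/(3!(n−3)!) = C(n,3). At n = 19: C(19,3) = 969.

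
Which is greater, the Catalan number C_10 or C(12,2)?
C_10

Explanation: C_10 = C(20,10)/(10+1) = 184,756/11 = 16,796; C(12,2) = 66.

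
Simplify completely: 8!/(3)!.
6,720

Explanation: This equals 8×7×...×4 = 6,720.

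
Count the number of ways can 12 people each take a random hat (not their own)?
176,214,841

Solution: Using D(n) = (n-1)[D(n-1) + D(n-2)]:
D(12) = (12-1) × [D(11) + D(10)]
      = 11 × [14684570 + 1334961]
      = 11 × 16019531
      = 176,214,841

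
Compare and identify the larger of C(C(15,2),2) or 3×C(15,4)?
C(C(15,2),2)

Explanation: C(C(15,2),2)=5,460, 3×C(15,4)=4,095.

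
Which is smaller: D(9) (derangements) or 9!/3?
9!/3

Solution: D(9) = (9-1)·[D(8) + D(7)] = 8·[14,833 + 1,854] = 133,496; 9!/3 = 362,880/3 = 120,960.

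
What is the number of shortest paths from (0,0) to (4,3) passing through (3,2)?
20

Explanation: To (3,2): C(5,3)=10. From there: C(2,1)=2. Total: 20.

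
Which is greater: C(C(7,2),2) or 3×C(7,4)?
C(C(7,2),2)

Explanation: C(C(7,2),2)=210, 3×C(7,4)=105.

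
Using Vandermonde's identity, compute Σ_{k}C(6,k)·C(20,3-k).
2,600

Explanation: = C(6+20,3) = C(26,3) = 2,600.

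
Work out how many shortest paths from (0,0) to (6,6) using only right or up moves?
Choose 6 rights from 12 moves: C(12,6) = 924.
Final answer: 924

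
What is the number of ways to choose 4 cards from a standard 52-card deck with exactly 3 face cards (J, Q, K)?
8,800

Explanation: 12 face cards and 40 non-face cards: C(12,3) × C(40,1) = 220 × 40 = 8,800.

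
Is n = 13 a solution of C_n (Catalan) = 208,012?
No

Reasoning: C_13 = C(26,13)/(13+1) = 10,400,600/14 = 742,900, which does not equal 208,012.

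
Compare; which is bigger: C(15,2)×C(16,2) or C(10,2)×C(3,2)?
C(15,2)×C(16,2)

Working:
C(15,2)×C(16,2)=12,600, C(10,2)×C(3,2)=135.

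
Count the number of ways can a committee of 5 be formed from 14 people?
2,002

Explanation: C(14,5) = 14! / (5! × (14-5)!)
         = 14! / (5! × 9!)
         = 2,002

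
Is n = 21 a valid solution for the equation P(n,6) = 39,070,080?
Yes

Explanation: P(21,6) = 21·20·19·18·17·16 = 39,070,080, which equals 39,070,080.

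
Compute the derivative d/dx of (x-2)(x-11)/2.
(2x - 13)/2

d/dx[(x-2)(x-11)] = (x-11) + (x-2) = 2x - 13. Dividing by 2 gives (2x - 13)/2.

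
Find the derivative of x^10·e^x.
(10x^9 + x^10)e^x

Solution: Product rule: d/dx[x^10]·e^x + x^10·d/dx[e^x] = 10x^{9}e^x + x^10e^x.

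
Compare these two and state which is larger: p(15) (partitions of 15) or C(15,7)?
C(15,7)
Pentagonal recurrence p(n) = p(n−1) + p(n−2) − p(n−5) − p(n−7) + …: p(15) = p(14) + p(13) − p(10) − p(8) + p(3) + p(0) = 135 + 101 − 42 − 22 + 3 + 1 = 176; C(15,7) = 6,435.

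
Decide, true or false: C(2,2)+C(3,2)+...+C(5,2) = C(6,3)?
Hockey stick identity gives Σ = C(6,3) = 20; RHS C(6,3) = 20.
Final answer: True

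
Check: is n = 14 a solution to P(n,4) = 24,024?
Yes

Explanation: P(14,4) = 14·13·12·11 = 24,024, which equals 24,024.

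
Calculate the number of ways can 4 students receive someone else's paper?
9

Working:
Using D(n) = (n-1)[D(n-1) + D(n-2)]:
D(4) = (4-1) × [D(3) + D(2)]
      = 3 × [2 + 1]
      = 3 × 3
      = 9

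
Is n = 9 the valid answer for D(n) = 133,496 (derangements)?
Yes

D(9) = (9-1)·[D(8) + D(7)] = 8·[14,833 + 1,854] = 133,496, which equals 133,496.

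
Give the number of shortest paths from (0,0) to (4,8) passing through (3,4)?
175

Reasoning: To (3,4): C(7,3)=35. From there: C(5,1)=5. Total: 175.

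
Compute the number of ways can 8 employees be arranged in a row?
40,320

Solution: Arrangements of 8 distinct objects: 8! = 40,320.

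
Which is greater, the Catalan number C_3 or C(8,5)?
C(8,5)

Solution: C_3 = C(6,3)/(3+1) = 20/4 = 5; C(8,5) = 56.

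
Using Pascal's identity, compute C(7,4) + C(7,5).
56

Solution: C(7,4) + C(7,5) = C(8,5) = 56.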